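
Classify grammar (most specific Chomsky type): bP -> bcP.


LHS has context (more than one symbol) and |LHS| ≤ |RHS|
Classification: Type 1 (Context-Sensitive)


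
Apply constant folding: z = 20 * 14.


20 * 14 = 280 at compile time
Optimized: z = 280


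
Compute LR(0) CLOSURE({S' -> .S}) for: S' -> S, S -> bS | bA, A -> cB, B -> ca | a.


Start: S' -> .S
For each item with dot before a nonterminal B, add B -> .γ for every B-production
Closure: [S' -> .S, S -> .bS, S -> .bA]


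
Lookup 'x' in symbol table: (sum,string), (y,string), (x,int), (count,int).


Lookup 'x' → type int


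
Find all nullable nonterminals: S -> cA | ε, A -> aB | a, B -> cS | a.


A nonterminal is nullable iff some alternative derives ε (directly, or every symbol in it is nullable)
Nullable: {S}


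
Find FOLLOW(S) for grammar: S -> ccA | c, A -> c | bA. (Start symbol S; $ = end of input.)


$ ∈ FOLLOW(S). For each A -> αBβ: add FIRST(β)\{ε} to FOLLOW(B); if β nullable, add FOLLOW(A).
FOLLOW(S) = {$}


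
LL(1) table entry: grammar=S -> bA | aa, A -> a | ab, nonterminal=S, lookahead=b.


For [S, b]: 'b' ∈ FIRST(bA)
Entry: S -> bA


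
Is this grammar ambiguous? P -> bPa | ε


balanced b^n…a^n: each string has a unique parse
Unambiguous


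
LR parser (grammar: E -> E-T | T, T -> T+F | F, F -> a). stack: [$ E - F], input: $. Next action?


'F' (not preceded by T+) is the handle for T -> F
Action: reduce (T -> F)


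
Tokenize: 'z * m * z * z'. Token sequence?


Scan left to right, longest-match per lexeme
Tokens: ID(z), OP(*), ID(m), OP(*), ID(z), OP(*), ID(z)


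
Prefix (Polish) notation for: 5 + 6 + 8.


left-to-right (same/higher precedence on left): tree is (+ (+ 5 6) 8)
Prefix: + + 5 6 8


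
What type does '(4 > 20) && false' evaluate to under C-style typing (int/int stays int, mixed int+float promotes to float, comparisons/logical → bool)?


Operand types: bool && bool
Rule: logical operators take bool operands and yield bool
Result type: bool


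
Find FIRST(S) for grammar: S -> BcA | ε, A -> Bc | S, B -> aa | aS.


Per alternative of S: FIRST(BcA) = {a}; FIRST(ε) = {ε}
FIRST(S) = {a, ε}


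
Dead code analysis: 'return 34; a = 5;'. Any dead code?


statement follows a return and is unreachable
Dead: 'a = 5'


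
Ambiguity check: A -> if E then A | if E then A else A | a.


dangling else: 'if E then if E then a else a' parses two ways
Ambiguous


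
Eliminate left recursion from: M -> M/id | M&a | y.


Left-recursive alternatives: M/id, M&a; non-recursive: y
Introduce M': M -> yM', M' -> /idM' | &aM' | ε


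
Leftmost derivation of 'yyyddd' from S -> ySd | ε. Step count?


Derivation: S => ySd => yySdd => yyySddd => yyyddd
Steps: 4


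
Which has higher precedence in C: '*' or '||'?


'*' is multiplicative (level 10); '||' is logical OR (level 1)
Higher level binds tighter
'*' has higher precedence than '||'


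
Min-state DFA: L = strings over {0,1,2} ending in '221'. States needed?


Track the longest suffix of input matching a prefix of '221': 4 classes (prefixes of length 0..3)
Minimal DFA: 4 states


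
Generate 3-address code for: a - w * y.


Break into single-operator statements:
t1 = w * y
t2 = a - t1


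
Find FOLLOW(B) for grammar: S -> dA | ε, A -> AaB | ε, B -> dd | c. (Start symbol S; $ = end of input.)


$ ∈ FOLLOW(S). For each A -> αBβ: add FIRST(β)\{ε} to FOLLOW(B); if β nullable, add FOLLOW(A).
FOLLOW(B) = {$, a}


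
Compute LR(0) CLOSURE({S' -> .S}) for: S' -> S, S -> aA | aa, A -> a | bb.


Start: S' -> .S
For each item with dot before a nonterminal B, add B -> .γ for every B-production
Closure: [S' -> .S, S -> .aA, S -> .aa]


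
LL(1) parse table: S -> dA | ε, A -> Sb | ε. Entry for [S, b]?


For [S, b]: ε is nullable and 'b' ∈ FOLLOW(S)
Entry: S -> ε


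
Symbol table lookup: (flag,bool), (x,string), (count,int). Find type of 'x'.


Lookup 'x' → type string


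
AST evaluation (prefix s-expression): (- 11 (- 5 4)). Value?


Evaluate inner: (- 5 4) = 1
Evaluate root: (- 11 1) = 10
Result: 10


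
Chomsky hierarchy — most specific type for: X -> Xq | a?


Left-linear: every RHS is a terminal or one nonterminal followed by a terminal
Classification: Type 3 (Regular)


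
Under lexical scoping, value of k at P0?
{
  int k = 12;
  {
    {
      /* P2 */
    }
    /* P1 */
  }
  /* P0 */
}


k declared in the same block as P0
k = 12


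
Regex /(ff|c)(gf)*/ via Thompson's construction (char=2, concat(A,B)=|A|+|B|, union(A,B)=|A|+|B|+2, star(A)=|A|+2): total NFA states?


Syntax tree has 5 char leaf(s), 1 union(s), 1 star(s)
chars contribute 5×2 = 10; each union adds +2; each star adds +2
Total: 10 + 2 + 2 = 14 states


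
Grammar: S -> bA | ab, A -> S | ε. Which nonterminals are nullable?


A nonterminal is nullable iff some alternative derives ε (directly, or every symbol in it is nullable)
Nullable: {A}


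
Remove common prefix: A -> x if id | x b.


Common prefix: 'x'
Factored: A -> x A', A' -> if id | b


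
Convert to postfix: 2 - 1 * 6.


* has higher precedence, evaluate 1*6 first
Postfix: 2 1 6 * -


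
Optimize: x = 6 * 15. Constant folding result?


6 * 15 = 90 at compile time
Optimized: x = 90


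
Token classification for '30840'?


Pattern: digits only
Type: INTEGER_LITERAL


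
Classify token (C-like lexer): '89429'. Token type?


Pattern: digits only
Type: INTEGER_LITERAL


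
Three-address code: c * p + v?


Break into single-operator statements:
t1 = c * p
t2 = t1 + v


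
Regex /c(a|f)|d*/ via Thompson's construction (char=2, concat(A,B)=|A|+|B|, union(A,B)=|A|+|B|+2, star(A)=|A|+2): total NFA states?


Syntax tree has 4 char leaf(s), 2 union(s), 1 star(s)
chars contribute 4×2 = 8; each union adds +2; each star adds +2
Total: 8 + 4 + 2 = 14 states


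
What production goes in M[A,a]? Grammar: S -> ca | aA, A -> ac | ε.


For [A, a]: 'a' ∈ FIRST(ac)
Entry: A -> ac


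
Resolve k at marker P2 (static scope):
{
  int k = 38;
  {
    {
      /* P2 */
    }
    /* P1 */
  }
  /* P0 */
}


P2's block does not declare k; resolves to the enclosing declaration at depth 0
k = 38


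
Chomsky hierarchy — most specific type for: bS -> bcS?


LHS has context (more than one symbol) and |LHS| ≤ |RHS|
Classification: Type 1 (Context-Sensitive)


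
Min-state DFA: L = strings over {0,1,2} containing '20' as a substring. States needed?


KMP-style automaton: 2 progress states + 1 absorbing accept = 3
Minimal DFA: 3 states


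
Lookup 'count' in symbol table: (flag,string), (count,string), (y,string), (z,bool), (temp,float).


Lookup 'count' → type string


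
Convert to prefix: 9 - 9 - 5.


left-to-right (same/higher precedence on left): tree is (- (- 9 9) 5)
Prefix: - - 9 9 5


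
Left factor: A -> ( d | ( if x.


Common prefix: '('
Factored: A -> ( A', A' -> d | if x


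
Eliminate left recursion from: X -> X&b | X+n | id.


Left-recursive alternatives: X&b, X+n; non-recursive: id
Introduce X': X -> idX', X' -> &bX' | +nX' | ε


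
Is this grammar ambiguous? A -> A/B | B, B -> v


precedence layered via separate nonterminal B: deterministic
Unambiguous


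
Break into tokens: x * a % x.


Scan left to right, longest-match per lexeme
Tokens: ID(x), OP(*), ID(a), OP(%), ID(x)


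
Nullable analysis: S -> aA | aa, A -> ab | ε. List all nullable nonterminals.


A nonterminal is nullable iff some alternative derives ε (directly, or every symbol in it is nullable)
Nullable: {A}


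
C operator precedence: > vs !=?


'>' is relational (level 7); '!=' is equality (level 6)
Higher level binds tighter
'>' has higher precedence than '!='


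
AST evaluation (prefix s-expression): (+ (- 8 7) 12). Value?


Evaluate inner: (- 8 7) = 1
Evaluate root: (+ 1 12) = 13
Result: 13


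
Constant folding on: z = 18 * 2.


18 * 2 = 36 at compile time
Optimized: z = 36


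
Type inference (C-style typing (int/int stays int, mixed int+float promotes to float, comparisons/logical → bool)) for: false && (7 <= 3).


Operand types: bool && bool
Rule: logical operators take bool operands and yield bool
Result type: bool


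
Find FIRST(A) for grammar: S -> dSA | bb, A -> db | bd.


Per alternative of A: FIRST(db) = {d}; FIRST(bd) = {b}
FIRST(A) = {b, d}


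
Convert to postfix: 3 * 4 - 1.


Left to right (same or higher precedence on left)
Postfix: 3 4 * 1 -


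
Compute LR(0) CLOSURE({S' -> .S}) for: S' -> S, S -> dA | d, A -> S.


Start: S' -> .S
For each item with dot before a nonterminal B, add B -> .γ for every B-production
Closure: [S' -> .S, S -> .dA, S -> .d]


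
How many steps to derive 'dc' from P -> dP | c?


Derivation: P => dP => dc
Steps: 2


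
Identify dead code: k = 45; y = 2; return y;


k is assigned but never read
Dead: 'k = 45'


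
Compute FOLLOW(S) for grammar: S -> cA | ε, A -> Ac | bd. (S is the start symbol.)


$ ∈ FOLLOW(S). For each A -> αBβ: add FIRST(β)\{ε} to FOLLOW(B); if β nullable, add FOLLOW(A).
FOLLOW(S) = {$}


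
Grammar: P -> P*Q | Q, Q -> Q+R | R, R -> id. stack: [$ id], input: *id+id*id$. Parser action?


'id' on top is the handle for R -> id
Action: reduce (R -> id)


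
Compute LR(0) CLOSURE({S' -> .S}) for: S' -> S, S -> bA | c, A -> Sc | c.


Start: S' -> .S
For each item with dot before a nonterminal B, add B -> .γ for every B-production
Closure: [S' -> .S, S -> .bA, S -> .c]


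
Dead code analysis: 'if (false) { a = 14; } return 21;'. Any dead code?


condition is constant false, so the whole block is unreachable
Dead: 'if (false) { a = 14; }'


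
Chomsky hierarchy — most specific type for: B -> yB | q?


Right-linear: every RHS is a terminal or a terminal followed by one nonterminal
Classification: Type 3 (Regular)


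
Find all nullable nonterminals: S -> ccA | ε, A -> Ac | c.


A nonterminal is nullable iff some alternative derives ε (directly, or every symbol in it is nullable)
Nullable: {S}


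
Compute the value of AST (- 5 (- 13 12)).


Evaluate inner: (- 13 12) = 1
Evaluate root: (- 5 1) = 4
Result: 4


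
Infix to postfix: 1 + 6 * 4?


* has higher precedence, evaluate 6*4 first
Postfix: 1 6 4 * +


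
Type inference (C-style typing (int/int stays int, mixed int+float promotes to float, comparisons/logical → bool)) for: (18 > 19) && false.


Operand types: bool && bool
Rule: logical operators take bool operands and yield bool
Result type: bool


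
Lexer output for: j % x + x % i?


Scan left to right, longest-match per lexeme
Tokens: ID(j), OP(%), ID(x), OP(+), ID(x), OP(%), ID(i)


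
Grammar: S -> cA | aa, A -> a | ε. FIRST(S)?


Per alternative of S: FIRST(cA) = {c}; FIRST(aa) = {a}
FIRST(S) = {a, c}


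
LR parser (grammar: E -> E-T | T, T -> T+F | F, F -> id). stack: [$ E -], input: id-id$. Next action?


no handle ('E-' is not any RHS); shift 'id'
Action: shift


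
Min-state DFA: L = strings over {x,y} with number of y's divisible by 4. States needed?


Track (count of y) mod 4: states 0..3, accept at 0
Minimal DFA: 4 states


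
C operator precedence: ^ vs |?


'^' is bitwise XOR (level 4); '|' is bitwise OR (level 3)
Higher level binds tighter
'^' has higher precedence than '|'


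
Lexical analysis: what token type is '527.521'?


Pattern: digits with a decimal point
Type: FLOAT_LITERAL


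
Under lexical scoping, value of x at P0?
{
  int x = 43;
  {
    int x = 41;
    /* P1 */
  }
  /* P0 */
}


x declared in the same block as P0
x = 43


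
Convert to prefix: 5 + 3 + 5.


left-to-right (same/higher precedence on left): tree is (+ (+ 5 3) 5)
Prefix: + + 5 3 5


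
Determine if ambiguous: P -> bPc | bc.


balanced b^n…c^n: each string has a unique parse
Unambiguous


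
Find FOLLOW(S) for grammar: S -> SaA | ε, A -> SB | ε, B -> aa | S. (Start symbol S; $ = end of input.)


$ ∈ FOLLOW(S). For each A -> αBβ: add FIRST(β)\{ε} to FOLLOW(B); if β nullable, add FOLLOW(A).
FOLLOW(S) = {$, a}


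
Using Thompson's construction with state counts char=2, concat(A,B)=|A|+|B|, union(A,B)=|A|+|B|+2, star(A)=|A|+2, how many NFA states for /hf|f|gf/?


Syntax tree has 5 char leaf(s), 2 union(s), 0 star(s)
chars contribute 5×2 = 10; each union adds +2; each star adds +2
Total: 10 + 4 + 0 = 14 states


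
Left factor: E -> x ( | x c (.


Common prefix: 'x'
Factored: E -> x E', E' -> ( | c (


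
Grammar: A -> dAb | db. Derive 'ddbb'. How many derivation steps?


Derivation: A => dAb => ddbb
Steps: 2


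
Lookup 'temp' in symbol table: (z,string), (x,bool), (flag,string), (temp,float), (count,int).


Lookup 'temp' → type float


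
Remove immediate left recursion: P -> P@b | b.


Left-recursive alternatives: P@b; non-recursive: b
Introduce P': P -> bP', P' -> @bP' | ε


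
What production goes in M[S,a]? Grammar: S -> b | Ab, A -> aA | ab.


For [S, a]: 'a' ∈ FIRST(Ab)
Entry: S -> Ab


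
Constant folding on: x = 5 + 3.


5 + 3 = 8 at compile time
Optimized: x = 8


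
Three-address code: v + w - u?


Break into single-operator statements:
t1 = v + w
t2 = t1 - u


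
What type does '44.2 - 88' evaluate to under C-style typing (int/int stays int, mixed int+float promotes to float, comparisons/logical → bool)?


Operand types: float - int
Rule: mixed int/float promotes to float; int/int stays int
Result type: float


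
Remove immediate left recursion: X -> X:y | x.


Left-recursive alternatives: X:y; non-recursive: x
Introduce X': X -> xX', X' -> :yX' | ε


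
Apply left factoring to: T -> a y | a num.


Common prefix: 'a'
Factored: T -> a T', T' -> y | num


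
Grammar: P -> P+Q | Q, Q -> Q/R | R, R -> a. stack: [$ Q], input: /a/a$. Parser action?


shift '/' to continue Q -> Q/R
Action: shift


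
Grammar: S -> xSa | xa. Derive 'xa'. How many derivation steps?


Derivation: S => xa
Steps: 1


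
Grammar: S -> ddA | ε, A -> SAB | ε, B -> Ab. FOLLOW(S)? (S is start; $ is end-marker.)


$ ∈ FOLLOW(S). For each A -> αBβ: add FIRST(β)\{ε} to FOLLOW(B); if β nullable, add FOLLOW(A).
FOLLOW(S) = {$, b, d}


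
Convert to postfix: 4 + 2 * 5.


* has higher precedence, evaluate 2*5 first
Postfix: 4 2 5 * +


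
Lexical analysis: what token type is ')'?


Pattern: delimiter/punctuation
Type: PUNCTUATION


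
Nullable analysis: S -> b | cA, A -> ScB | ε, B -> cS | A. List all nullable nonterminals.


A nonterminal is nullable iff some alternative derives ε (directly, or every symbol in it is nullable)
Nullable: {A, B}


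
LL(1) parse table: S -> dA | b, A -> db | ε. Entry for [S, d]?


For [S, d]: 'd' ∈ FIRST(dA)
Entry: S -> dA


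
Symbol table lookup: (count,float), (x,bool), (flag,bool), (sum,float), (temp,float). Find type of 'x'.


Lookup 'x' → type bool


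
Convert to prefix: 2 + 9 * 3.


'*' binds tighter: tree is (+ 2 (* 9 3))
Prefix: + 2 * 9 3


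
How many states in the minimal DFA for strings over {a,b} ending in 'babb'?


Track the longest suffix of input matching a prefix of 'babb': 5 classes (prefixes of length 0..4)
Minimal DFA: 5 states


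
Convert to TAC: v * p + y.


Break into single-operator statements:
t1 = v * p
t2 = t1 + y


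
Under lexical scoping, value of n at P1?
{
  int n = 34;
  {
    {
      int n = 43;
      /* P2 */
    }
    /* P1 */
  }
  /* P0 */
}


P1's block does not declare n; resolves to the enclosing declaration at depth 0
n = 34


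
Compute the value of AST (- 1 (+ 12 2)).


Evaluate inner: (+ 12 2) = 14
Evaluate root: (- 1 14) = -13
Result: -13


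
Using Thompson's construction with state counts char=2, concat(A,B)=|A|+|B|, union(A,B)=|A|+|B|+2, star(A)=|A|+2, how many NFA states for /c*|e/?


Syntax tree has 2 char leaf(s), 1 union(s), 1 star(s)
chars contribute 2×2 = 4; each union adds +2; each star adds +2
Total: 4 + 2 + 2 = 8 states


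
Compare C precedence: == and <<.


'<<' is shift (level 8); '==' is equality (level 6)
Higher level binds tighter
'<<' has higher precedence than '=='


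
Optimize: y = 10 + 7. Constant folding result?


10 + 7 = 17 at compile time
Optimized: y = 17


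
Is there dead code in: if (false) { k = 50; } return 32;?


condition is constant false, so the whole block is unreachable
Dead: 'if (false) { k = 50; }'


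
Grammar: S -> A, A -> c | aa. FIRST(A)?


Per alternative of A: FIRST(c) = {c}; FIRST(aa) = {a}
FIRST(A) = {a, c}


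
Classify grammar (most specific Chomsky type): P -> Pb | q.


Left-linear: every RHS is a terminal or one nonterminal followed by a terminal
Classification: Type 3 (Regular)


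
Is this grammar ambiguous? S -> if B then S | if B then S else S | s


dangling else: 'if B then if B then s else s' parses two ways
Ambiguous


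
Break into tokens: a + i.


Scan left to right, longest-match per lexeme
Tokens: ID(a), OP(+), ID(i)


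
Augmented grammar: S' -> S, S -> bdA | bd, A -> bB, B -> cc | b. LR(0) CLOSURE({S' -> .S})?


Start: S' -> .S
For each item with dot before a nonterminal B, add B -> .γ for every B-production
Closure: [S' -> .S, S -> .bdA, S -> .bd]


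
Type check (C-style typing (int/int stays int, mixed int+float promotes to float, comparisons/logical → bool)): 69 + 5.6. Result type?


Operand types: int + float
Rule: mixed int/float promotes to float; int/int stays int
Result type: float


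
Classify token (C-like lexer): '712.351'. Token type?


Pattern: digits with a decimal point
Type: FLOAT_LITERAL


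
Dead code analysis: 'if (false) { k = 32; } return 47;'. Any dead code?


condition is constant false, so the whole block is unreachable
Dead: 'if (false) { k = 32; }'


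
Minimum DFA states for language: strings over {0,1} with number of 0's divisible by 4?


Track (count of 0) mod 4: states 0..3, accept at 0
Minimal DFA: 4 states


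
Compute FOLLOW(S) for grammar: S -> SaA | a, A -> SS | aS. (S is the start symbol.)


$ ∈ FOLLOW(S). For each A -> αBβ: add FIRST(β)\{ε} to FOLLOW(B); if β nullable, add FOLLOW(A).
FOLLOW(S) = {$, a}


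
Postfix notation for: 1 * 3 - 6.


Left to right (same or higher precedence on left)
Postfix: 1 3 * 6 -


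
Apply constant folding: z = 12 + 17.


12 + 17 = 29 at compile time
Optimized: z = 29


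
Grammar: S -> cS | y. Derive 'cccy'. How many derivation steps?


Derivation: S => cS => ccS => cccS => cccy
Steps: 4


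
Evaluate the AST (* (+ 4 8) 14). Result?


Evaluate inner: (+ 4 8) = 12
Evaluate root: (* 12 14) = 168
Result: 168


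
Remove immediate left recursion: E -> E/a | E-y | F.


Left-recursive alternatives: E/a, E-y; non-recursive: F
Introduce E': E -> FE', E' -> /aE' | -yE' | ε


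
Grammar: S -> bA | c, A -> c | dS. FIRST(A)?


Per alternative of A: FIRST(c) = {c}; FIRST(dS) = {d}
FIRST(A) = {c, d}


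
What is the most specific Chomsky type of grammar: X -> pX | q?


Right-linear: every RHS is a terminal or a terminal followed by one nonterminal
Classification: Type 3 (Regular)


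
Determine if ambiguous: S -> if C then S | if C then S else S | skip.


dangling else: 'if C then if C then skip else skip' parses two ways
Ambiguous


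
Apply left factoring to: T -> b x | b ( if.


Common prefix: 'b'
Factored: T -> b T', T' -> x | ( if


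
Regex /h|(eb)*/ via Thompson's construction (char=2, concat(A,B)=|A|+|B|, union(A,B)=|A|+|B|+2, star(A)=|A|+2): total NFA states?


Syntax tree has 3 char leaf(s), 1 union(s), 1 star(s)
chars contribute 3×2 = 6; each union adds +2; each star adds +2
Total: 6 + 2 + 2 = 10 states


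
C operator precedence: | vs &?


'&' is bitwise AND (level 5); '|' is bitwise OR (level 3)
Higher level binds tighter
'&' has higher precedence than '|'


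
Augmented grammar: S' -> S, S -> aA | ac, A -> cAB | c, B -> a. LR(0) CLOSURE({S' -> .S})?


Start: S' -> .S
For each item with dot before a nonterminal B, add B -> .γ for every B-production
Closure: [S' -> .S, S -> .aA, S -> .ac]


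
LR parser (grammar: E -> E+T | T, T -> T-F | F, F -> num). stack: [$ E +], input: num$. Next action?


no handle ('E+' is not any RHS); shift 'num'
Action: shift


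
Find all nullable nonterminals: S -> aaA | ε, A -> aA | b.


A nonterminal is nullable iff some alternative derives ε (directly, or every symbol in it is nullable)
Nullable: {S}


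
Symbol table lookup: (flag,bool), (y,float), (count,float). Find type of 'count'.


Lookup 'count' → type float


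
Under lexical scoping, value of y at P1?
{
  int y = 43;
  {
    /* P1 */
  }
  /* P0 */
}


P1's block does not declare y; resolves to the enclosing declaration at depth 0
y = 43


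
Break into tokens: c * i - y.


Scan left to right, longest-match per lexeme
Tokens: ID(c), OP(*), ID(i), OP(-), ID(y)


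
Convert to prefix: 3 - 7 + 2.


left-to-right (same/higher precedence on left): tree is (+ (- 3 7) 2)
Prefix: + - 3 7 2


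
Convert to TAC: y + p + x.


Break into single-operator statements:
t1 = y + p
t2 = t1 + x


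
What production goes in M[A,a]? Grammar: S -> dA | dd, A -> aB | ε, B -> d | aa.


For [A, a]: 'a' ∈ FIRST(aB)
Entry: A -> aB


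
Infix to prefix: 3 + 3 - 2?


left-to-right (same/higher precedence on left): tree is (- (+ 3 3) 2)
Prefix: - + 3 3 2


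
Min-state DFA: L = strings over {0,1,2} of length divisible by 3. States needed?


Track length mod 3: states 0..2, accept at 0
Minimal DFA: 3 states


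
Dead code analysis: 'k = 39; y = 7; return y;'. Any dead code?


k is assigned but never read
Dead: 'k = 39'


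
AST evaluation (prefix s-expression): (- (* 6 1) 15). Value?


Evaluate inner: (* 6 1) = 6
Evaluate root: (- 6 15) = -9
Result: -9


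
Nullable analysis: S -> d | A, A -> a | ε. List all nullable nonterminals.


A nonterminal is nullable iff some alternative derives ε (directly, or every symbol in it is nullable)
Nullable: {A, S}


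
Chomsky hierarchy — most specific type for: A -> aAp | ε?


Single nonterminal LHS, but a^n p^n is not regular
Classification: Type 2 (Context-Free)


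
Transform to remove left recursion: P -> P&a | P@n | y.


Left-recursive alternatives: P&a, P@n; non-recursive: y
Introduce P': P -> yP', P' -> &aP' | @nP' | ε


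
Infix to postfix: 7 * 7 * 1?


Left to right (same or higher precedence on left)
Postfix: 7 7 * 1 *


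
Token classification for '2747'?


Pattern: digits only
Type: INTEGER_LITERAL


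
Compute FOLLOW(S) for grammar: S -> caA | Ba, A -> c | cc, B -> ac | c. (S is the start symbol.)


$ ∈ FOLLOW(S). For each A -> αBβ: add FIRST(β)\{ε} to FOLLOW(B); if β nullable, add FOLLOW(A).
FOLLOW(S) = {$}


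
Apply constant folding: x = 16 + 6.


16 + 6 = 22 at compile time
Optimized: x = 22


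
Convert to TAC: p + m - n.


Break into single-operator statements:
t1 = p + m
t2 = t1 - n


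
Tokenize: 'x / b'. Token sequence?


Scan left to right, longest-match per lexeme
Tokens: ID(x), OP(/), ID(b)


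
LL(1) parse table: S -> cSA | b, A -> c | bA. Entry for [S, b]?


For [S, b]: 'b' ∈ FIRST(b)
Entry: S -> b


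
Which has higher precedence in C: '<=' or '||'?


'<=' is relational (level 7); '||' is logical OR (level 1)
Higher level binds tighter
'<=' has higher precedence than '||'


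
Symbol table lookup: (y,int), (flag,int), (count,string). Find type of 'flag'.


Lookup 'flag' → type int


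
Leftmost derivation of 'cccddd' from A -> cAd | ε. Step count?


Derivation: A => cAd => ccAdd => cccAddd => cccddd
Steps: 4


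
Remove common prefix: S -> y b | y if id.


Common prefix: 'y'
Factored: S -> y S', S' -> b | if id


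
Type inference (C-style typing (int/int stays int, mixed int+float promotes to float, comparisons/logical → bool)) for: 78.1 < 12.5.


Operand types: float < float
Rule: comparison yields bool
Result type: bool


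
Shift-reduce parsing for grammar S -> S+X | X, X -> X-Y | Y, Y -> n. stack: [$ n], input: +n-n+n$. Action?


'n' on top is the handle for Y -> n
Action: reduce (Y -> n)


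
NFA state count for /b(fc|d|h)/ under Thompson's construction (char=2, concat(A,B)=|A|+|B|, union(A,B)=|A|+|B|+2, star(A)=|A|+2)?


Syntax tree has 5 char leaf(s), 2 union(s), 0 star(s)
chars contribute 5×2 = 10; each union adds +2; each star adds +2
Total: 10 + 4 + 0 = 14 states


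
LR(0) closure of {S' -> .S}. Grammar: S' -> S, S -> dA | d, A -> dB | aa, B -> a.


Start: S' -> .S
For each item with dot before a nonterminal B, add B -> .γ for every B-production
Closure: [S' -> .S, S -> .dA, S -> .d]


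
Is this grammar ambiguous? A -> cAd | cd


balanced c^n…d^n: each string has a unique parse
Unambiguous


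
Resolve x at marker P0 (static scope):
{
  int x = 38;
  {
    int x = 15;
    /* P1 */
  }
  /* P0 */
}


x declared in the same block as P0
x = 38


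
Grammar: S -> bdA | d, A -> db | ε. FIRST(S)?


Per alternative of S: FIRST(bdA) = {b}; FIRST(d) = {d}
FIRST(S) = {b, d}


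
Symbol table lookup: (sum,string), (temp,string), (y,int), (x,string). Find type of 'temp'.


Lookup 'temp' → type string


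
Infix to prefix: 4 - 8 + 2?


left-to-right (same/higher precedence on left): tree is (+ (- 4 8) 2)
Prefix: + - 4 8 2


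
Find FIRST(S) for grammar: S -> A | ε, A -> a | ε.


Per alternative of S: FIRST(A) = {a, ε}; FIRST(ε) = {ε}
FIRST(S) = {a, ε}


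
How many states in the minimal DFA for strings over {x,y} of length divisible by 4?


Track length mod 4: states 0..3, accept at 0
Minimal DFA: 4 states


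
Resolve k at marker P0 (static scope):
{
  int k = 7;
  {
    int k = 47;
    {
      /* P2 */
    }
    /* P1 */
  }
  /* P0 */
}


k declared in the same block as P0
k = 7


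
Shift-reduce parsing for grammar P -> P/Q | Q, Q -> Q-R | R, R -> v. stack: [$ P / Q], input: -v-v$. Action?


'-' can extend Q; shift to build Q -> Q-R
Action: shift


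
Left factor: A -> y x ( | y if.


Common prefix: 'y'
Factored: A -> y A', A' -> x ( | if


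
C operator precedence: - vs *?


'*' is multiplicative (level 10); '-' is additive (level 9)
Higher level binds tighter
'*' has higher precedence than '-'


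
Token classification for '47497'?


Pattern: digits only
Type: INTEGER_LITERAL


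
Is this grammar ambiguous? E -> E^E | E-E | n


'n^n-n' has two parse trees (no precedence encoded between ^ and -)
Ambiguous


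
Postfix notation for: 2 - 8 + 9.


Left to right (same or higher precedence on left)
Postfix: 2 8 - 9 +


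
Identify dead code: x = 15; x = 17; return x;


first assignment to x is overwritten before any read
Dead: 'x = 15'


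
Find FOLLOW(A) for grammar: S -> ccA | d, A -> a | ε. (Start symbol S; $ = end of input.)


$ ∈ FOLLOW(S). For each A -> αBβ: add FIRST(β)\{ε} to FOLLOW(B); if β nullable, add FOLLOW(A).
FOLLOW(A) = {$}


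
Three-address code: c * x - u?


Break into single-operator statements:
t1 = c * x
t2 = t1 - u


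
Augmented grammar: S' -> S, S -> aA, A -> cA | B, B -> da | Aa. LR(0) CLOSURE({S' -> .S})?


Start: S' -> .S
For each item with dot before a nonterminal B, add B -> .γ for every B-production
Closure: [S' -> .S, S -> .aA]


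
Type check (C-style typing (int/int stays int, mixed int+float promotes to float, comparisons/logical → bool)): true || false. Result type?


Operand types: bool || bool
Rule: logical operators take bool operands and yield bool
Result type: bool


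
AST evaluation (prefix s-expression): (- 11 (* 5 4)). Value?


Evaluate inner: (* 5 4) = 20
Evaluate root: (- 11 20) = -9
Result: -9


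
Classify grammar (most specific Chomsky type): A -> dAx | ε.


Single nonterminal LHS, but d^n x^n is not regular
Classification: Type 2 (Context-Free)


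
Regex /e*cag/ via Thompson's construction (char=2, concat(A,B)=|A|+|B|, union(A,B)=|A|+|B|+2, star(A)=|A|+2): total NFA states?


Syntax tree has 4 char leaf(s), 0 union(s), 1 star(s)
chars contribute 4×2 = 8; each union adds +2; each star adds +2
Total: 8 + 0 + 2 = 10 states


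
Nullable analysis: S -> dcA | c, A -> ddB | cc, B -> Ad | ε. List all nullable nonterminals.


A nonterminal is nullable iff some alternative derives ε (directly, or every symbol in it is nullable)
Nullable: {B}


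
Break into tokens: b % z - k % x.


Scan left to right, longest-match per lexeme
Tokens: ID(b), OP(%), ID(z), OP(-), ID(k), OP(%), ID(x)


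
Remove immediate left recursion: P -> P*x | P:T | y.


Left-recursive alternatives: P*x, P:T; non-recursive: y
Introduce P': P -> yP', P' -> *xP' | :TP' | ε


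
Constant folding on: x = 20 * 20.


20 * 20 = 400 at compile time
Optimized: x = 400


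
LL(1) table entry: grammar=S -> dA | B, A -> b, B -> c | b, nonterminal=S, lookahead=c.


For [S, c]: 'c' ∈ FIRST(B)
Entry: S -> B


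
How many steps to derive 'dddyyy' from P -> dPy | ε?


Derivation: P => dPy => ddPyy => dddPyyy => dddyyy
Steps: 4


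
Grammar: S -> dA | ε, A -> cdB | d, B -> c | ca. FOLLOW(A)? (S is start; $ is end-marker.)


$ ∈ FOLLOW(S). For each A -> αBβ: add FIRST(β)\{ε} to FOLLOW(B); if β nullable, add FOLLOW(A).
FOLLOW(A) = {$}


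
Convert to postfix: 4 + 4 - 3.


Left to right (same or higher precedence on left)
Postfix: 4 4 + 3 -


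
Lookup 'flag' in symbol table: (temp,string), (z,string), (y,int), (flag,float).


Lookup 'flag' → type float


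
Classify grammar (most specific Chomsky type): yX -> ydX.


LHS has context (more than one symbol) and |LHS| ≤ |RHS|
Classification: Type 1 (Context-Sensitive)


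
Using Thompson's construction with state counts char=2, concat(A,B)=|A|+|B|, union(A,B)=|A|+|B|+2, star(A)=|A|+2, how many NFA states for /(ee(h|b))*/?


Syntax tree has 4 char leaf(s), 1 union(s), 1 star(s)
chars contribute 4×2 = 8; each union adds +2; each star adds +2
Total: 8 + 2 + 2 = 12 states


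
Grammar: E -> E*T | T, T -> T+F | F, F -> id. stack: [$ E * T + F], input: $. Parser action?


handle 'T+F' on top
Action: reduce (T -> T+F)


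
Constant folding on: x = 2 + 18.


2 + 18 = 20 at compile time
Optimized: x = 20


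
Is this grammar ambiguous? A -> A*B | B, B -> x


precedence layered via separate nonterminal B: deterministic
Unambiguous


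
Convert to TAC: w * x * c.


Break into single-operator statements:
t1 = w * x
t2 = t1 * c


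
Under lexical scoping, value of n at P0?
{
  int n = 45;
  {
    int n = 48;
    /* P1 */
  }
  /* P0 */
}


n declared in the same block as P0
n = 45


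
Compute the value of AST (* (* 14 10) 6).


Evaluate inner: (* 14 10) = 140
Evaluate root: (* 140 6) = 840
Result: 840


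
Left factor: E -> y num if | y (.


Common prefix: 'y'
Factored: E -> y E', E' -> num if | (


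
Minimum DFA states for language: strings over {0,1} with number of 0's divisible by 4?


Track (count of 0) mod 4: states 0..3, accept at 0
Minimal DFA: 4 states


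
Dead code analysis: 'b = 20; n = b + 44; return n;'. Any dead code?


b is read by n's definition; n is returned
No dead code


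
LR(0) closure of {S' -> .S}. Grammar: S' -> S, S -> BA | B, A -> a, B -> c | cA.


Start: S' -> .S
For each item with dot before a nonterminal B, add B -> .γ for every B-production
Closure: [S' -> .S, S -> .BA, S -> .B, B -> .c, B -> .cA]


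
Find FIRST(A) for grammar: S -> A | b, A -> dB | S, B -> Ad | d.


Per alternative of A: FIRST(dB) = {d}; FIRST(S) = {b, d}
FIRST(A) = {b, d}


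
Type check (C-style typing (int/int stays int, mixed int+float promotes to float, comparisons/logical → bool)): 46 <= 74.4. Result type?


Operand types: int <= float
Rule: comparison yields bool
Result type: bool


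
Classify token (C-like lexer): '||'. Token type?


Pattern: operator symbol
Type: OPERATOR


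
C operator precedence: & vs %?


'%' is multiplicative (level 10); '&' is bitwise AND (level 5)
Higher level binds tighter
'%' has higher precedence than '&'


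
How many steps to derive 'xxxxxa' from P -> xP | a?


Derivation: P => xP => xxP => xxxP => xxxxP => xxxxxP => xxxxxa
Steps: 6


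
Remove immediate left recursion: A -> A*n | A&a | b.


Left-recursive alternatives: A*n, A&a; non-recursive: b
Introduce A': A -> bA', A' -> *nA' | &aA' | ε


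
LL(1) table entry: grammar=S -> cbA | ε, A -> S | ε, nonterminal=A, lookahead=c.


For [A, c]: 'c' ∈ FIRST(S)
Entry: A -> S


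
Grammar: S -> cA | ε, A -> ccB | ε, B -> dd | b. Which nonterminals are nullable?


A nonterminal is nullable iff some alternative derives ε (directly, or every symbol in it is nullable)
Nullable: {A, S}


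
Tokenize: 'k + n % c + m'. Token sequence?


Scan left to right, longest-match per lexeme
Tokens: ID(k), OP(+), ID(n), OP(%), ID(c), OP(+), ID(m)


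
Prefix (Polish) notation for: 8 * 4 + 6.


left-to-right (same/higher precedence on left): tree is (+ (* 8 4) 6)
Prefix: + * 8 4 6


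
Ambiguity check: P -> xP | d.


right-linear, alternatives start with distinct terminals 'x' vs 'd': unique leftmost derivation
Unambiguous


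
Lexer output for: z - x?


Scan left to right, longest-match per lexeme
Tokens: ID(z), OP(-), ID(x)


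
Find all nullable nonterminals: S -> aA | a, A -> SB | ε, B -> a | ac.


A nonterminal is nullable iff some alternative derives ε (directly, or every symbol in it is nullable)
Nullable: {A}


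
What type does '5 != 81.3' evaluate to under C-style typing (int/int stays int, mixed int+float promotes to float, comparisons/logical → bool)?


Operand types: int != float
Rule: comparison yields bool
Result type: bool


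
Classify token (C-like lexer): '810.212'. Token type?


Pattern: digits with a decimal point
Type: FLOAT_LITERAL


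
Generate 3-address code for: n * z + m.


Break into single-operator statements:
t1 = n * z
t2 = t1 + m


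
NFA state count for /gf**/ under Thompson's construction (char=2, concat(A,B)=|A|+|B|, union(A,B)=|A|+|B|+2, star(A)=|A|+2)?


Syntax tree has 2 char leaf(s), 0 union(s), 2 star(s)
chars contribute 2×2 = 4; each union adds +2; each star adds +2
Total: 4 + 0 + 4 = 8 states


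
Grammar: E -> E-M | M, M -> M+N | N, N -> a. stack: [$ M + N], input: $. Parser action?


handle 'M+N' on top
Action: reduce (M -> M+N)


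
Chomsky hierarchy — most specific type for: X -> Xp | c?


Left-linear: every RHS is a terminal or one nonterminal followed by a terminal
Classification: Type 3 (Regular)


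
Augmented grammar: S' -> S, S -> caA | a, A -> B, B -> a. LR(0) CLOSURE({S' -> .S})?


Start: S' -> .S
For each item with dot before a nonterminal B, add B -> .γ for every B-production
Closure: [S' -> .S, S -> .caA, S -> .a]


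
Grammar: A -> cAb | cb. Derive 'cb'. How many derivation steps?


Derivation: A => cb
Steps: 1


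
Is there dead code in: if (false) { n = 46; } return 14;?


condition is constant false, so the whole block is unreachable
Dead: 'if (false) { n = 46; }'


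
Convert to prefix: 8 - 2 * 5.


'*' binds tighter: tree is (- 8 (* 2 5))
Prefix: - 8 * 2 5


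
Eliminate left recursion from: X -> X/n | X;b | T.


Left-recursive alternatives: X/n, X;b; non-recursive: T
Introduce X': X -> TX', X' -> /nX' | ;bX' | ε


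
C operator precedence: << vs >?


'<<' is shift (level 8); '>' is relational (level 7)
Higher level binds tighter
'<<' has higher precedence than '>'


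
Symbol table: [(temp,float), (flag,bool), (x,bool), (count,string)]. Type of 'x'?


Lookup 'x' → type bool


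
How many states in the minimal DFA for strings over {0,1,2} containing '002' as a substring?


KMP-style automaton: 3 progress states + 1 absorbing accept = 4
Minimal DFA: 4 states


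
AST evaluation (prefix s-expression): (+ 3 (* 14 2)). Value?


Evaluate inner: (* 14 2) = 28
Evaluate root: (+ 3 28) = 31
Result: 31


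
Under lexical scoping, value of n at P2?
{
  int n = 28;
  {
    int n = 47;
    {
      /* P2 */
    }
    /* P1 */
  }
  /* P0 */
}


P2's block does not declare n; resolves to the enclosing declaration at depth 1
n = 47


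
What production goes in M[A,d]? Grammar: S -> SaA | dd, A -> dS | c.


For [A, d]: 'd' ∈ FIRST(dS)
Entry: A -> dS


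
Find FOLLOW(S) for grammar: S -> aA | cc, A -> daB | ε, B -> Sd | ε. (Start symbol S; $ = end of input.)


$ ∈ FOLLOW(S). For each A -> αBβ: add FIRST(β)\{ε} to FOLLOW(B); if β nullable, add FOLLOW(A).
FOLLOW(S) = {$, d}


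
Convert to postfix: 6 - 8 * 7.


* has higher precedence, evaluate 8*7 first
Postfix: 6 8 7 * -


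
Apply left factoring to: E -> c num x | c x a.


Common prefix: 'c'
Factored: E -> c E', E' -> num x | x a


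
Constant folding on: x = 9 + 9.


9 + 9 = 18 at compile time
Optimized: x = 18


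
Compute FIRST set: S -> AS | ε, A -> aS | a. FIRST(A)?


Per alternative of A: FIRST(aS) = {a}; FIRST(a) = {a}
FIRST(A) = {a}


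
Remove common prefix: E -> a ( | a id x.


Common prefix: 'a'
Factored: E -> a E', E' -> ( | id x


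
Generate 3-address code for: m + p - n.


Break into single-operator statements:
t1 = m + p
t2 = t1 - n


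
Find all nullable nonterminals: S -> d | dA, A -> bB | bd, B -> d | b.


A nonterminal is nullable iff some alternative derives ε (directly, or every symbol in it is nullable)
Nullable: {}


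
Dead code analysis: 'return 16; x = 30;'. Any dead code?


statement follows a return and is unreachable
Dead: 'x = 30'


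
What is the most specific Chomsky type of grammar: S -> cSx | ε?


Single nonterminal LHS, but c^n x^n is not regular
Classification: Type 2 (Context-Free)


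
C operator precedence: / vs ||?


'/' is multiplicative (level 10); '||' is logical OR (level 1)
Higher level binds tighter
'/' has higher precedence than '||'


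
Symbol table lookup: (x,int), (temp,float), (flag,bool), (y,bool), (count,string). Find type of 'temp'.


Lookup 'temp' → type float


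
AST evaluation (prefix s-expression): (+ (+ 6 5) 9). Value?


Evaluate inner: (+ 6 5) = 11
Evaluate root: (+ 11 9) = 20
Result: 20


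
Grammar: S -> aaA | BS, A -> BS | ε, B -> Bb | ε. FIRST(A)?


Per alternative of A: FIRST(BS) = {a, b}; FIRST(ε) = {ε}
FIRST(A) = {a, b, ε}


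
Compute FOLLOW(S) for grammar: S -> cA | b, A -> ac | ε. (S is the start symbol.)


$ ∈ FOLLOW(S). For each A -> αBβ: add FIRST(β)\{ε} to FOLLOW(B); if β nullable, add FOLLOW(A).
FOLLOW(S) = {$}


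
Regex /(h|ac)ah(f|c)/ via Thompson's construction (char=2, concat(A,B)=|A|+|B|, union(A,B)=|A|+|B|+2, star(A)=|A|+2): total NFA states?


Syntax tree has 7 char leaf(s), 2 union(s), 0 star(s)
chars contribute 7×2 = 14; each union adds +2; each star adds +2
Total: 14 + 4 + 0 = 18 states


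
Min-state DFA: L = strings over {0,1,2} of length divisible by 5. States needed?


Track length mod 5: states 0..4, accept at 0
Minimal DFA: 5 states
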